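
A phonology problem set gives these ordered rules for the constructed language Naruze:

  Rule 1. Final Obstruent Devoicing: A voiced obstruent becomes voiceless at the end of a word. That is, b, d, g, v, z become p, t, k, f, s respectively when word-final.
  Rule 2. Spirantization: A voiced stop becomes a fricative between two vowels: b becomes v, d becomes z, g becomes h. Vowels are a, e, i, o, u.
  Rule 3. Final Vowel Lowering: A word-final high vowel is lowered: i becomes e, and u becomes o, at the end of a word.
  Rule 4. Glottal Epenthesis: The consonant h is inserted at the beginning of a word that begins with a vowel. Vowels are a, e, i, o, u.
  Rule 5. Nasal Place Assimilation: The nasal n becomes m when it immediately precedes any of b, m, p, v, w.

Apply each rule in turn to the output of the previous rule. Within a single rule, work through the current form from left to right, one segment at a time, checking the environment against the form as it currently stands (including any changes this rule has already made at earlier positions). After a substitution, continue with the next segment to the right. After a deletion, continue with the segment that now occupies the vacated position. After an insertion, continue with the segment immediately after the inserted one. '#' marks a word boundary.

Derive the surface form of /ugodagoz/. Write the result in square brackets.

[huhozahos]

Rule 1 Final Obstruent Devoicing: [ugodagoz] → [ugodagos]
Rule 2 Spirantization: [ugodagos] → [uhozahos]
Rule 3 Final Vowel Lowering: no change — [uhozahos]
Rule 4 Glottal Epenthesis: [uhozahos] → [huhozahos]
Rule 5 Nasal Place Assimilation: no change — [huhozahos]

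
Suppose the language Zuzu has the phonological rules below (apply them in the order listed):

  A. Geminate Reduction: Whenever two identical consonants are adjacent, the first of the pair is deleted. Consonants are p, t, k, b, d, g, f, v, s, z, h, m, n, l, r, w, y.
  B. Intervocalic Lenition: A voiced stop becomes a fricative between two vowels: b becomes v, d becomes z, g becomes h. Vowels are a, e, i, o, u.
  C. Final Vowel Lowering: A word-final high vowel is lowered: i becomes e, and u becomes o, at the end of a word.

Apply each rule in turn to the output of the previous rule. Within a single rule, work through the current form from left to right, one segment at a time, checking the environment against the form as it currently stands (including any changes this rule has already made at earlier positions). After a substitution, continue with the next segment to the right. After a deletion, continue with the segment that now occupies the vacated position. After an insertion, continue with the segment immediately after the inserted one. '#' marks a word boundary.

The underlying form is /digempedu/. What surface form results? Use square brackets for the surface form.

A Geminate Reduction: no change — [digempedu]
B Intervocalic Lenition: [digempedu] → [dihempezu]
C Final Vowel Lowering: [dihempezu] → [dihempezo]

[dihempezo]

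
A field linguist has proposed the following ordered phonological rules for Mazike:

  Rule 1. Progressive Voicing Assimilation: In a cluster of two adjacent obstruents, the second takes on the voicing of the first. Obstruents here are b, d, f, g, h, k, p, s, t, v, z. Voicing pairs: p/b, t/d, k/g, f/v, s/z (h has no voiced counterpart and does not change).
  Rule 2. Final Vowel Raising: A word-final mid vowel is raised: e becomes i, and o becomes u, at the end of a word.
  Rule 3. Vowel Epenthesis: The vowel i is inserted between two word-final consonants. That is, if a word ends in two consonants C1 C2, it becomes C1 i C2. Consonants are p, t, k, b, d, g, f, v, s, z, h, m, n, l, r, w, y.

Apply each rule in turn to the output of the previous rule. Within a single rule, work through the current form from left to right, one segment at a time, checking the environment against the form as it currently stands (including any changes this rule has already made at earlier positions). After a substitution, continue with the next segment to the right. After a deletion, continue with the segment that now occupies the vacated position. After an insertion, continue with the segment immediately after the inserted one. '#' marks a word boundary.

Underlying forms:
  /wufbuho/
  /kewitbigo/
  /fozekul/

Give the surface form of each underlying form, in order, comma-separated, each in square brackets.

[wufpuhu], [kewitpigu], [fozekul]

/wufbuho/:
  Rule 1 Progressive Voicing Assimilation: [wufbuho] → [wufpuho]
  Rule 2 Final Vowel Raising: [wufpuho] → [wufpuhu]
  Rule 3 Vowel Epenthesis: no change — [wufpuhu]
/kewitbigo/:
  Rule 1 Progressive Voicing Assimilation: [kewitbigo] → [kewitpigo]
  Rule 2 Final Vowel Raising: [kewitpigo] → [kewitpigu]
  Rule 3 Vowel Epenthesis: no change — [kewitpigu]
/fozekul/:
  Rule 1 Progressive Voicing Assimilation: no change — [fozekul]
  Rule 2 Final Vowel Raising: no change — [fozekul]
  Rule 3 Vowel Epenthesis: no change — [fozekul]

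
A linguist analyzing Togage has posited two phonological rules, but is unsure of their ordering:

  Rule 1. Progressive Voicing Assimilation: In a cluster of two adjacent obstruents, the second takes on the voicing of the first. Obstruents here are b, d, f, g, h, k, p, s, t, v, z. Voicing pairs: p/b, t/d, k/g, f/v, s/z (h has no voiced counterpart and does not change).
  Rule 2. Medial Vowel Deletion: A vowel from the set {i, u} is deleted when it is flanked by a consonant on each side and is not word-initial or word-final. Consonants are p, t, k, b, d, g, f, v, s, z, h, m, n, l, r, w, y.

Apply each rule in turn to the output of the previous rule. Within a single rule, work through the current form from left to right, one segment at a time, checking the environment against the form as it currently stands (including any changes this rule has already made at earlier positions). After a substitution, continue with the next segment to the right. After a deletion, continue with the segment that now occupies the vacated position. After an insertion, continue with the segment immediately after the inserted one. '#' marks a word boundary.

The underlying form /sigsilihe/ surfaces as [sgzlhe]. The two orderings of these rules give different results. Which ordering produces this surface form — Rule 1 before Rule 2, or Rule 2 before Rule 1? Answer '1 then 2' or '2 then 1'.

Order 1 then 2:
  1 Progressive Voicing Assimilation: [sigsilihe] → [sigzilihe]
  2 Medial Vowel Deletion: [sigzilihe] → [sgzlhe]
  result: [sgzlhe]
Order 2 then 1:
  2 Medial Vowel Deletion: [sigsilihe] → [sgslhe]
  1 Progressive Voicing Assimilation: [sgslhe] → [skslhe]
  result: [skslhe]

1 then 2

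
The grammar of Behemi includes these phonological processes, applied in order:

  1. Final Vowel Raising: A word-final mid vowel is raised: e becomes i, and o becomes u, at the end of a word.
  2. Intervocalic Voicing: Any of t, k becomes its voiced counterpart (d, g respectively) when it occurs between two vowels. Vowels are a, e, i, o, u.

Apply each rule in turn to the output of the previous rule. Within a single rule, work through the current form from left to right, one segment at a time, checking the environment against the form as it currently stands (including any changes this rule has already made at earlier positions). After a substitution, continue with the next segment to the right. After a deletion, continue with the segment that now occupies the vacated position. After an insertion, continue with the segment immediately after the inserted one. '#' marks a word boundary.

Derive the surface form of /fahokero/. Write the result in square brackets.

[fahogeru]

1 Final Vowel Raising: [fahokero] → [fahokeru]
2 Intervocalic Voicing: [fahokeru] → [fahogeru]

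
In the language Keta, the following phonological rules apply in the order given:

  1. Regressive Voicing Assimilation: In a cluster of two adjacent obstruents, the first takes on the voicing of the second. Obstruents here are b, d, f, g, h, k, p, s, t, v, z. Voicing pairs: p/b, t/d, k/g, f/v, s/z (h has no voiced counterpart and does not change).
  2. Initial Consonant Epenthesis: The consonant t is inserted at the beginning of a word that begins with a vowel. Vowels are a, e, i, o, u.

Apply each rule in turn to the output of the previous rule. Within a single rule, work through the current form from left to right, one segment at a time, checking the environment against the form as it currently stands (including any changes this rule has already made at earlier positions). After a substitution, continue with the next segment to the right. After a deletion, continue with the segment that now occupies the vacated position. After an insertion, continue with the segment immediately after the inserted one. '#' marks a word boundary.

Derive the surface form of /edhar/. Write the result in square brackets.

1 Regressive Voicing Assimilation: [edhar] → [ethar]
2 Initial Consonant Epenthesis: [ethar] → [tethar]

[tethar]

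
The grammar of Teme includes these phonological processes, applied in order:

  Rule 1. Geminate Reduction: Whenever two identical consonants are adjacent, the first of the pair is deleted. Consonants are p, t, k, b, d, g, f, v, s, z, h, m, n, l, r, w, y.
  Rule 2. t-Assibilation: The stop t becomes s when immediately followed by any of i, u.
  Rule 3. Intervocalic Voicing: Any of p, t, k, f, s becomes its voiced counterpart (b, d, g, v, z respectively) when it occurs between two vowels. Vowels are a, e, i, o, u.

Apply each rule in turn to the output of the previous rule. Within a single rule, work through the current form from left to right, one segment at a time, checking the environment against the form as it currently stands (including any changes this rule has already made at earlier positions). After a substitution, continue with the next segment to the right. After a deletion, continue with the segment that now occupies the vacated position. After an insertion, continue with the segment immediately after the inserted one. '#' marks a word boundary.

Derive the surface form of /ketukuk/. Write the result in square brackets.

[kezuguk]

Rule 1 Geminate Reduction: no change — [ketukuk]
Rule 2 t-Assibilation: [ketukuk] → [kesukuk]
Rule 3 Intervocalic Voicing: [kesukuk] → [kezuguk]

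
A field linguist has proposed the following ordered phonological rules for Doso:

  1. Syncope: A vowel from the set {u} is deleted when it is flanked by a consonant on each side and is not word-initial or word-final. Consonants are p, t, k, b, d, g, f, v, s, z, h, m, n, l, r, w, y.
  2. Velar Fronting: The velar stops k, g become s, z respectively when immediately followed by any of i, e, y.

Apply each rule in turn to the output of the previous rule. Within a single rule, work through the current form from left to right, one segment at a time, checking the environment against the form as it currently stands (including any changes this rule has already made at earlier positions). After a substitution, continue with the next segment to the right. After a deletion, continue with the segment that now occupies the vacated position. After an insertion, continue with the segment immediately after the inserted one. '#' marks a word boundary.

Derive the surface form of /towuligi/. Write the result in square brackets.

[towlizi]

1 Syncope: [towuligi] → [towligi]
2 Velar Fronting: [towligi] → [towlizi]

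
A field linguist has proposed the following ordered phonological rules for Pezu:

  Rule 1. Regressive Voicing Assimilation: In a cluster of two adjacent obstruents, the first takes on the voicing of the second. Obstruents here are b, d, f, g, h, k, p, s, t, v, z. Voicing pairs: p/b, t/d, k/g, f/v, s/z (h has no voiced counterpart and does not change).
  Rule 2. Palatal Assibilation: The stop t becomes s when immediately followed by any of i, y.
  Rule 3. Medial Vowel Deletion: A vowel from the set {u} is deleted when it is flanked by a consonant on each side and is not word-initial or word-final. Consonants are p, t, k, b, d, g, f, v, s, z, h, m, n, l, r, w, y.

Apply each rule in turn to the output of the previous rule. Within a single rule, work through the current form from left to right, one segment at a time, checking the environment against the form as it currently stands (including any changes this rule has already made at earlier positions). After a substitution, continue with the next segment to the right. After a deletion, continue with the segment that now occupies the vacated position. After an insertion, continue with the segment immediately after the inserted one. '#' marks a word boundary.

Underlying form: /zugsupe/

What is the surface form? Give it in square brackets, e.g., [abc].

Rule 1 Regressive Voicing Assimilation: [zugsupe] → [zuksupe]
Rule 2 Palatal Assibilation: no change — [zuksupe]
Rule 3 Medial Vowel Deletion: [zuksupe] → [zkspe]

[zkspe]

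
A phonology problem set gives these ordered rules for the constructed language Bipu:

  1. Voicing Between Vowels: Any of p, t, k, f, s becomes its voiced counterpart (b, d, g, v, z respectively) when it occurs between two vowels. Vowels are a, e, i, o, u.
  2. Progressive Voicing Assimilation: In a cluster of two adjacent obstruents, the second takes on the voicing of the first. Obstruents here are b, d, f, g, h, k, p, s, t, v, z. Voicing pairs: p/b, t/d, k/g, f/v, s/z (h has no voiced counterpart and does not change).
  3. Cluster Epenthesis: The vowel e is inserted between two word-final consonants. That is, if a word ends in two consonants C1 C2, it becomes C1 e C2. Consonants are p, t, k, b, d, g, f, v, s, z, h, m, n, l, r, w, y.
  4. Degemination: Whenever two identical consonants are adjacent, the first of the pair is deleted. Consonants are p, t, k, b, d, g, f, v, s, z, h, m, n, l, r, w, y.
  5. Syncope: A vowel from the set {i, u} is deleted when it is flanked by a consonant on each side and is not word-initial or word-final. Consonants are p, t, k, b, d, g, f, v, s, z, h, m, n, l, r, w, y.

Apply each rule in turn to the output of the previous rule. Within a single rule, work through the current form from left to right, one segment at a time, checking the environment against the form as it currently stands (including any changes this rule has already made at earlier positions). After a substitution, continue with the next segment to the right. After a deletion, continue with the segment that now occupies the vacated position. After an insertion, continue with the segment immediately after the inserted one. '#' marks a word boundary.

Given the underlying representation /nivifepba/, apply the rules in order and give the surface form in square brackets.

[nvvepa]

1 Voicing Between Vowels: [nivifepba] → [nivivepba]
2 Progressive Voicing Assimilation: [nivivepba] → [niviveppa]
3 Cluster Epenthesis: no change — [niviveppa]
4 Degemination: [niviveppa] → [nivivepa]
5 Syncope: [nivivepa] → [nvvepa]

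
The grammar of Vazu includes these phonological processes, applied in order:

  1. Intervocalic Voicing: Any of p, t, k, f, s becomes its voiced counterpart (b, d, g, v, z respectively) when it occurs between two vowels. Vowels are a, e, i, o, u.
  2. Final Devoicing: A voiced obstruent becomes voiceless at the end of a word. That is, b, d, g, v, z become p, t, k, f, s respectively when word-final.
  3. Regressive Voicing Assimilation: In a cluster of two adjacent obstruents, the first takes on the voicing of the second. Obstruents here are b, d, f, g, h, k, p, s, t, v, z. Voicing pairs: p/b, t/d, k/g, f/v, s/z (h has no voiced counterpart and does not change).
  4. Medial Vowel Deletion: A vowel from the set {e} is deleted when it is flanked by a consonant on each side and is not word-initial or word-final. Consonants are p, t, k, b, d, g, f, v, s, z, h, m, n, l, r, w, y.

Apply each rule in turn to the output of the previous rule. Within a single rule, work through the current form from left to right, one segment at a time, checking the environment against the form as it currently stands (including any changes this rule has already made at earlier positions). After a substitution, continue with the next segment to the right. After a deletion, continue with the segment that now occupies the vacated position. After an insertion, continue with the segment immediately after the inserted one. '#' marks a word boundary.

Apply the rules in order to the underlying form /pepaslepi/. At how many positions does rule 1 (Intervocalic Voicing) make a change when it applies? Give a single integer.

2

1 Intervocalic Voicing: [pepaslepi] → [pebaslebi]
2 Final Devoicing: no change — [pebaslebi]
3 Regressive Voicing Assimilation: no change — [pebaslebi]
4 Medial Vowel Deletion: [pebaslebi] → [pbaslbi]
Rule 1 changed 2 position(s).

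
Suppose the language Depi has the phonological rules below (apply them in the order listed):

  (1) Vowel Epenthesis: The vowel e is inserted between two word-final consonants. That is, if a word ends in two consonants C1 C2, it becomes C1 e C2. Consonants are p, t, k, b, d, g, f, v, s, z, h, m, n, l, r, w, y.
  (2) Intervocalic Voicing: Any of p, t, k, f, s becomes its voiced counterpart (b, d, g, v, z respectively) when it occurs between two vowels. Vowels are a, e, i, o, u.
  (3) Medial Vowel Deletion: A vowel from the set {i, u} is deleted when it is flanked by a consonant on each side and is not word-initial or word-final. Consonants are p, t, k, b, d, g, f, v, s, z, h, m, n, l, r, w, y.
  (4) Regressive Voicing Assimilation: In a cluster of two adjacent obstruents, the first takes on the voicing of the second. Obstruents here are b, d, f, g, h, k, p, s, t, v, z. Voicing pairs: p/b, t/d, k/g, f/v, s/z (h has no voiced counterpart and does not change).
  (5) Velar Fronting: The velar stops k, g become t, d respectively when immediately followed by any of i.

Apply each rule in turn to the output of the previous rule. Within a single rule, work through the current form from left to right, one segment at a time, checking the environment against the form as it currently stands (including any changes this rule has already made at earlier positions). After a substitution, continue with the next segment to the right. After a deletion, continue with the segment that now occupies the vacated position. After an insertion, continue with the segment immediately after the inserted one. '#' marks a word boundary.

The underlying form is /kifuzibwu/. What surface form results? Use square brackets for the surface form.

[gvzbwu]

(1) Vowel Epenthesis: no change — [kifuzibwu]
(2) Intervocalic Voicing: [kifuzibwu] → [kivuzibwu]
(3) Medial Vowel Deletion: [kivuzibwu] → [kvzbwu]
(4) Regressive Voicing Assimilation: [kvzbwu] → [gvzbwu]
(5) Velar Fronting: no change — [gvzbwu]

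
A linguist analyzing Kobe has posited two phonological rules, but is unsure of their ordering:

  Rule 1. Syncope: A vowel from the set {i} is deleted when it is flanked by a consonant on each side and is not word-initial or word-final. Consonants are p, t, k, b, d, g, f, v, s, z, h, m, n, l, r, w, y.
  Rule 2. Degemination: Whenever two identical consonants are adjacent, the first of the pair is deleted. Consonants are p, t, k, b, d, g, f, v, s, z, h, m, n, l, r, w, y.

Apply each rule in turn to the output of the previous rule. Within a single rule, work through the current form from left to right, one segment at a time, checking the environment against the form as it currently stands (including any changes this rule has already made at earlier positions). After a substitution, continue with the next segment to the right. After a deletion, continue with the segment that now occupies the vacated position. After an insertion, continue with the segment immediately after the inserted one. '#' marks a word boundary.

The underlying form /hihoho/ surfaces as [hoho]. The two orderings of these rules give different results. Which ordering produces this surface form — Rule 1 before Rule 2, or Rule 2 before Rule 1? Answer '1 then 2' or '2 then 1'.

1 then 2

Order 1 then 2:
  1 Syncope: [hihoho] → [hhoho]
  2 Degemination: [hhoho] → [hoho]
  result: [hoho]
Order 2 then 1:
  2 Degemination: no change — [hihoho]
  1 Syncope: [hihoho] → [hhoho]
  result: [hhoho]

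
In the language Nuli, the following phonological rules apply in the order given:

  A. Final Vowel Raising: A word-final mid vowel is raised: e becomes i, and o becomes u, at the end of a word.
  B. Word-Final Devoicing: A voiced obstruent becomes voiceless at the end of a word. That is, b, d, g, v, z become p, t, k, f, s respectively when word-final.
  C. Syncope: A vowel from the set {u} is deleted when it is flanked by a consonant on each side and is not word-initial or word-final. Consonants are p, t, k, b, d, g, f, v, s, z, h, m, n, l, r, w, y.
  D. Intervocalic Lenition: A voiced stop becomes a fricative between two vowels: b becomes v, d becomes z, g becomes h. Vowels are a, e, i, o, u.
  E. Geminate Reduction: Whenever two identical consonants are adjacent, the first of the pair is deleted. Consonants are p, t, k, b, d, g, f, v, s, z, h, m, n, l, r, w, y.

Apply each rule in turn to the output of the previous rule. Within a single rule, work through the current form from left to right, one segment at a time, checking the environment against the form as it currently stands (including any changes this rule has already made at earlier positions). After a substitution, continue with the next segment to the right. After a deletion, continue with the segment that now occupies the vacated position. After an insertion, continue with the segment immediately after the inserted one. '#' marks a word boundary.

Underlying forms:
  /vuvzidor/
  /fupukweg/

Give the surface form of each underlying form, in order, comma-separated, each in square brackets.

[vzizor], [fpkwek]

/vuvzidor/:
  A Final Vowel Raising: no change — [vuvzidor]
  B Word-Final Devoicing: no change — [vuvzidor]
  C Syncope: [vuvzidor] → [vvzidor]
  D Intervocalic Lenition: [vvzidor] → [vvzizor]
  E Geminate Reduction: [vvzizor] → [vzizor]
/fupukweg/:
  A Final Vowel Raising: no change — [fupukweg]
  B Word-Final Devoicing: [fupukweg] → [fupukwek]
  C Syncope: [fupukwek] → [fpkwek]
  D Intervocalic Lenition: no change — [fpkwek]
  E Geminate Reduction: no change — [fpkwek]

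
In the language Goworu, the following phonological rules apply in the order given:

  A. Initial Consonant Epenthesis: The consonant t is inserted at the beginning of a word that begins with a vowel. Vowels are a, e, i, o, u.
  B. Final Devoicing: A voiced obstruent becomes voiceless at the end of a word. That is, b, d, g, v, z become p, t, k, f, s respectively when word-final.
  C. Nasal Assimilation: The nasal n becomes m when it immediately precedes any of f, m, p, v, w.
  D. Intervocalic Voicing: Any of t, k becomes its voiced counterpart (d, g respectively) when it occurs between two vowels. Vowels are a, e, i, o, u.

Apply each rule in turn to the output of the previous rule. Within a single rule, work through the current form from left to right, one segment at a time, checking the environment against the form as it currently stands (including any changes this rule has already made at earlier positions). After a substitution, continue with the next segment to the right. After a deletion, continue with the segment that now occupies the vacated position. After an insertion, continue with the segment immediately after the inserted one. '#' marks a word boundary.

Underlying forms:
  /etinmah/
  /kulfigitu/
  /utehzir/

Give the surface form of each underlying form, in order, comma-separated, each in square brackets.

/etinmah/:
  A Initial Consonant Epenthesis: [etinmah] → [tetinmah]
  B Final Devoicing: no change — [tetinmah]
  C Nasal Assimilation: [tetinmah] → [tetimmah]
  D Intervocalic Voicing: [tetimmah] → [tedimmah]
/kulfigitu/:
  A Initial Consonant Epenthesis: no change — [kulfigitu]
  B Final Devoicing: no change — [kulfigitu]
  C Nasal Assimilation: no change — [kulfigitu]
  D Intervocalic Voicing: [kulfigitu] → [kulfigidu]
/utehzir/:
  A Initial Consonant Epenthesis: [utehzir] → [tutehzir]
  B Final Devoicing: no change — [tutehzir]
  C Nasal Assimilation: no change — [tutehzir]
  D Intervocalic Voicing: [tutehzir] → [tudehzir]

[tedimmah], [kulfigidu], [tudehzir]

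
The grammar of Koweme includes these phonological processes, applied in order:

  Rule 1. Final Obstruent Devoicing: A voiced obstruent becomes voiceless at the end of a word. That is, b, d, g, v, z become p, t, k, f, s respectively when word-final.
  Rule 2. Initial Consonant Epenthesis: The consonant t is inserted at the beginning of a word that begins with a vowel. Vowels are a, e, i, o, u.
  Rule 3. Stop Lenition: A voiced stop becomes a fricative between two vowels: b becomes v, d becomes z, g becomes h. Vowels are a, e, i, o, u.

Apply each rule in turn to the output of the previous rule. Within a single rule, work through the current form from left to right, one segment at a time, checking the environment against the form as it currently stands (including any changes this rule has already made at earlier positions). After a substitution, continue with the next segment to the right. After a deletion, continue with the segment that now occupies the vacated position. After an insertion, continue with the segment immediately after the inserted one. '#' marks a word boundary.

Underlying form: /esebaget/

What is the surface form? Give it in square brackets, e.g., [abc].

[tesevahet]

Rule 1 Final Obstruent Devoicing: no change — [esebaget]
Rule 2 Initial Consonant Epenthesis: [esebaget] → [tesebaget]
Rule 3 Stop Lenition: [tesebaget] → [tesevahet]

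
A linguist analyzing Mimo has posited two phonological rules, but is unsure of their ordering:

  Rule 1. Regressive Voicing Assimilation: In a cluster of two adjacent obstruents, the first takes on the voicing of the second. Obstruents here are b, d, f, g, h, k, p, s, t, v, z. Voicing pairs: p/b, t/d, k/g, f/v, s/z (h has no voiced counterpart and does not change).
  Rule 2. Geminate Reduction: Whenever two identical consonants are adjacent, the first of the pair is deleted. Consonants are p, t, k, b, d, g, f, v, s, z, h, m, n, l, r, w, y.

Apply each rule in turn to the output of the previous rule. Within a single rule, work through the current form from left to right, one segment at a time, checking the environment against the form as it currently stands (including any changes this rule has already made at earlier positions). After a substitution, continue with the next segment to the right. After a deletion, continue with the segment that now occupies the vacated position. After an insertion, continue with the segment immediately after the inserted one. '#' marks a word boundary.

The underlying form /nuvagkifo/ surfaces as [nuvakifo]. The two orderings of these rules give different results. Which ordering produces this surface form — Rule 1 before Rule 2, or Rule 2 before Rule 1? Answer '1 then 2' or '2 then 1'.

Order 1 then 2:
  1 Regressive Voicing Assimilation: [nuvagkifo] → [nuvakkifo]
  2 Geminate Reduction: [nuvakkifo] → [nuvakifo]
  result: [nuvakifo]
Order 2 then 1:
  2 Geminate Reduction: no change — [nuvagkifo]
  1 Regressive Voicing Assimilation: [nuvagkifo] → [nuvakkifo]
  result: [nuvakkifo]

1 then 2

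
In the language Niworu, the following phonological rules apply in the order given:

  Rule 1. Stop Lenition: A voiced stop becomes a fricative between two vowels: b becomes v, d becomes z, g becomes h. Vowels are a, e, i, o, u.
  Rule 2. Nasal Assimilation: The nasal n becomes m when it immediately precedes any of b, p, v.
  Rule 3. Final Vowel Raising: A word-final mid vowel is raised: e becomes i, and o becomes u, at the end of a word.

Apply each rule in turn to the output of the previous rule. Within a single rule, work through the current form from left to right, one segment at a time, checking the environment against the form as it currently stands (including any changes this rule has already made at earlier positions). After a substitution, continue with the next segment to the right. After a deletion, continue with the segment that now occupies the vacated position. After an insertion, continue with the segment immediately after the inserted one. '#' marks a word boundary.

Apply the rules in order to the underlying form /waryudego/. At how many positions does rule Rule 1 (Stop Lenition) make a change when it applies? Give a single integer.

2

Rule 1 Stop Lenition: [waryudego] → [waryuzeho]
Rule 2 Nasal Assimilation: no change — [waryuzeho]
Rule 3 Final Vowel Raising: [waryuzeho] → [waryuzehu]
Rule Rule 1 changed 2 position(s).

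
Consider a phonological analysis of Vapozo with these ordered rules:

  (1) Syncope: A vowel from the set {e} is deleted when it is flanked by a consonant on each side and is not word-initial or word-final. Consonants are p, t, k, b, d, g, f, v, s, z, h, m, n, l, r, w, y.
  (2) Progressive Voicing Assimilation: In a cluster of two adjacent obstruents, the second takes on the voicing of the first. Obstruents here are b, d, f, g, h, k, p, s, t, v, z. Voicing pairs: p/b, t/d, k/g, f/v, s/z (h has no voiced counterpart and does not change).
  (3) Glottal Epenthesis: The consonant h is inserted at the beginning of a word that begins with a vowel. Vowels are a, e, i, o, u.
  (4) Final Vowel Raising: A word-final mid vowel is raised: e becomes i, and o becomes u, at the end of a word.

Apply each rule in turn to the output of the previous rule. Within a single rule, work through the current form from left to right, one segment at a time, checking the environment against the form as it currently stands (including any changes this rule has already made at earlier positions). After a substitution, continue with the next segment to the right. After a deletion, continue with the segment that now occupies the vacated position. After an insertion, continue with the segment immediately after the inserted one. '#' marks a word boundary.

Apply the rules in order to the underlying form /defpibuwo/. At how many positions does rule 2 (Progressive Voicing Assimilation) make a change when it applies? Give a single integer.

(1) Syncope: [defpibuwo] → [dfpibuwo]
(2) Progressive Voicing Assimilation: [dfpibuwo] → [dvbibuwo]
(3) Glottal Epenthesis: no change — [dvbibuwo]
(4) Final Vowel Raising: [dvbibuwo] → [dvbibuwu]
Rule 2 changed 2 position(s).

2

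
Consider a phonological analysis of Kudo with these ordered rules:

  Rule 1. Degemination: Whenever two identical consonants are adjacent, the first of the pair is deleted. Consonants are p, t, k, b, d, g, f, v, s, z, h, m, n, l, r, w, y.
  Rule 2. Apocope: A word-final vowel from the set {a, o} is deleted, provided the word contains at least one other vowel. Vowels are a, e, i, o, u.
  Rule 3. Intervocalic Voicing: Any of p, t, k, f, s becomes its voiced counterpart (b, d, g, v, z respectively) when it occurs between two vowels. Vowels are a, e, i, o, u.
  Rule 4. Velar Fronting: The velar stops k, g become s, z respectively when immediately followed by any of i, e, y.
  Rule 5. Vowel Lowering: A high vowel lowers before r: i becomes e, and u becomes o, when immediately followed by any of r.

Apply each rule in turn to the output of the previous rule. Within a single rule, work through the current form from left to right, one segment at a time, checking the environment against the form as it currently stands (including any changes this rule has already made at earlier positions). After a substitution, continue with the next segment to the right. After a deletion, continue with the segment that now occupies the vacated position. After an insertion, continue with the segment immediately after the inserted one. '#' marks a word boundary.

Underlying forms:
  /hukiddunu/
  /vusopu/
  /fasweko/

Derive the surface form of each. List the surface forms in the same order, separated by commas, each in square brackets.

[huzidunu], [vuzobu], [faswek]

/hukiddunu/:
  Rule 1 Degemination: [hukiddunu] → [hukidunu]
  Rule 2 Apocope: no change — [hukidunu]
  Rule 3 Intervocalic Voicing: [hukidunu] → [hugidunu]
  Rule 4 Velar Fronting: [hugidunu] → [huzidunu]
  Rule 5 Vowel Lowering: no change — [huzidunu]
/vusopu/:
  Rule 1 Degemination: no change — [vusopu]
  Rule 2 Apocope: no change — [vusopu]
  Rule 3 Intervocalic Voicing: [vusopu] → [vuzobu]
  Rule 4 Velar Fronting: no change — [vuzobu]
  Rule 5 Vowel Lowering: no change — [vuzobu]
/fasweko/:
  Rule 1 Degemination: no change — [fasweko]
  Rule 2 Apocope: [fasweko] → [faswek]
  Rule 3 Intervocalic Voicing: no change — [faswek]
  Rule 4 Velar Fronting: no change — [faswek]
  Rule 5 Vowel Lowering: no change — [faswek]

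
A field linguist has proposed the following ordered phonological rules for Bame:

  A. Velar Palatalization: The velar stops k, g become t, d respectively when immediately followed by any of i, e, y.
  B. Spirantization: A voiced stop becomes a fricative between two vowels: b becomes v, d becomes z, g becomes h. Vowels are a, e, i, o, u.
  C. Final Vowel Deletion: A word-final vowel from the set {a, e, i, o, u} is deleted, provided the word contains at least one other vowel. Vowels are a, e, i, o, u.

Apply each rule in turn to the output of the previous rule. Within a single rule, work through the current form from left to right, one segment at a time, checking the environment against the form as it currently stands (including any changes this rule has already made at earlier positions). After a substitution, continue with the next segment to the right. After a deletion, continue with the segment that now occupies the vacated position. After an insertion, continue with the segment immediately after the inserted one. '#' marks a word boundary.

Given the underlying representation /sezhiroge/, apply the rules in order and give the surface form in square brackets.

A Velar Palatalization: [sezhiroge] → [sezhirode]
B Spirantization: [sezhirode] → [sezhiroze]
C Final Vowel Deletion: [sezhiroze] → [sezhiroz]

[sezhiroz]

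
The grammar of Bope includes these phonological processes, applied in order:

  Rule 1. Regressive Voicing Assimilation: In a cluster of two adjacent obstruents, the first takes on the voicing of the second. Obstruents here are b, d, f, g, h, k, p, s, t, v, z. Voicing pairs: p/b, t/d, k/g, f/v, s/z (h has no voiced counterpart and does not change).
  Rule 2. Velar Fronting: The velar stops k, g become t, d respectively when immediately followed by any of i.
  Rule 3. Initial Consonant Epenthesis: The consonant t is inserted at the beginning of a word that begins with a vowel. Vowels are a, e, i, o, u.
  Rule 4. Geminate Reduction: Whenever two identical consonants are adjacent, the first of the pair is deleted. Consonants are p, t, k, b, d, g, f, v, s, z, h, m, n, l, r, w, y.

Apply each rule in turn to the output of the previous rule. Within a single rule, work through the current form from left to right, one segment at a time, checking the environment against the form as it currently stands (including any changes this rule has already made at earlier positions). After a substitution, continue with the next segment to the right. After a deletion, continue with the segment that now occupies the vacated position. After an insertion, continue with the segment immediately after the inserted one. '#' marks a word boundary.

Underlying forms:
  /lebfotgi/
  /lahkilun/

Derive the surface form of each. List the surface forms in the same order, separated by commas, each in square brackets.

[lepfodi], [lahtilun]

/lebfotgi/:
  Rule 1 Regressive Voicing Assimilation: [lebfotgi] → [lepfodgi]
  Rule 2 Velar Fronting: [lepfodgi] → [lepfoddi]
  Rule 3 Initial Consonant Epenthesis: no change — [lepfoddi]
  Rule 4 Geminate Reduction: [lepfoddi] → [lepfodi]
/lahkilun/:
  Rule 1 Regressive Voicing Assimilation: no change — [lahkilun]
  Rule 2 Velar Fronting: [lahkilun] → [lahtilun]
  Rule 3 Initial Consonant Epenthesis: no change — [lahtilun]
  Rule 4 Geminate Reduction: no change — [lahtilun]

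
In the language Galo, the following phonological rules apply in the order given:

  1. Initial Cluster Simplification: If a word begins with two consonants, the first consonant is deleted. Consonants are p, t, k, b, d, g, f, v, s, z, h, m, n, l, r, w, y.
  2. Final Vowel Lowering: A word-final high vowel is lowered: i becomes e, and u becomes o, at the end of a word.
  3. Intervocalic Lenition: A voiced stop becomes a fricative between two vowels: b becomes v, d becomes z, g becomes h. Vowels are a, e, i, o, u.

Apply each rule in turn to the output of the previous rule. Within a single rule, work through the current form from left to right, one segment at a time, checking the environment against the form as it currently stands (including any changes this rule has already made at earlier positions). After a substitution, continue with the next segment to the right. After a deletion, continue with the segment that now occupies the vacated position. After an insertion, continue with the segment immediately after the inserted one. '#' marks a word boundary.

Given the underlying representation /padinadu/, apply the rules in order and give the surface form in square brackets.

1 Initial Cluster Simplification: no change — [padinadu]
2 Final Vowel Lowering: [padinadu] → [padinado]
3 Intervocalic Lenition: [padinado] → [pazinazo]

[pazinazo]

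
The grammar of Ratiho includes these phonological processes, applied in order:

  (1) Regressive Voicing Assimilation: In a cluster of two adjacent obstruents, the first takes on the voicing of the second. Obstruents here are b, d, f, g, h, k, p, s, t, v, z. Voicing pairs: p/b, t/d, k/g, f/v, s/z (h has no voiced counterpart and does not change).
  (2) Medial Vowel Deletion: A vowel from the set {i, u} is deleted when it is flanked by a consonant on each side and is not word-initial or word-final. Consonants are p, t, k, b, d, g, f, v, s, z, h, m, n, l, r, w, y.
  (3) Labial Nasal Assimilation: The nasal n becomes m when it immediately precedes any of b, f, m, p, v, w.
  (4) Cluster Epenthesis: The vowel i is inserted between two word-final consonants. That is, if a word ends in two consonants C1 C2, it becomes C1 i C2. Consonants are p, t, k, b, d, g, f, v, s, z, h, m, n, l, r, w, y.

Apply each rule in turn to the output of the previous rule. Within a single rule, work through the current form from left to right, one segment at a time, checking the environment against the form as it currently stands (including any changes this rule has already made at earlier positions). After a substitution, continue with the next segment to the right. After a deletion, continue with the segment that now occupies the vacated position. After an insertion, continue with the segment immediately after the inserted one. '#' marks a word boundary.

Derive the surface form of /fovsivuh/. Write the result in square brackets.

[fofsvih]

(1) Regressive Voicing Assimilation: [fovsivuh] → [fofsivuh]
(2) Medial Vowel Deletion: [fofsivuh] → [fofsvh]
(3) Labial Nasal Assimilation: no change — [fofsvh]
(4) Cluster Epenthesis: [fofsvh] → [fofsvih]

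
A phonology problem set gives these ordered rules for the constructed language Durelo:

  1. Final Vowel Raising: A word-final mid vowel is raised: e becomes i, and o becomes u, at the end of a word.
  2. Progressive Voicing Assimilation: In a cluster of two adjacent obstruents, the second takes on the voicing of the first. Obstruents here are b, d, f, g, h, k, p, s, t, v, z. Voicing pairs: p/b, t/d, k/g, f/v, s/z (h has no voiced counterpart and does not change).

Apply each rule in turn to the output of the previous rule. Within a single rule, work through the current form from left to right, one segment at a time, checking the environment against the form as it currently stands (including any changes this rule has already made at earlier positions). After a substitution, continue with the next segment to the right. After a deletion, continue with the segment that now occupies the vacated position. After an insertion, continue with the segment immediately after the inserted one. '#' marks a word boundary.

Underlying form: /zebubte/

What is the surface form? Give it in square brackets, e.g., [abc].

[zebubdi]

1 Final Vowel Raising: [zebubte] → [zebubti]
2 Progressive Voicing Assimilation: [zebubti] → [zebubdi]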